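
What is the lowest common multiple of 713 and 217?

4991

713 = 23 × 31
217 = 7 × 31
LCM(713, 217) = 7 × 23 × 31 = 4991.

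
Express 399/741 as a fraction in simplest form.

399 = 3 × 7 × 19
741 = 3 × 13 × 19
gcd(399, 741) = 3 × 19 = 57.
Divide numerator and denominator by 57: 399/741 = 7/13.

7/13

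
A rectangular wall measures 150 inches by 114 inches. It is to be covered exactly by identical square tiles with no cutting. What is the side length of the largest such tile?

By the Euclidean algorithm:
150 = 1 × 114 + 36
114 = 3 × 36 + 6
36 = 6 × 6 + 0
gcd(150, 114) = 6.

6 inches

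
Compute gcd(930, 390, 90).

930 = 2 × 3 × 5 × 31
390 = 2 × 3 × 5 × 13
90 = 2 × 3^2 × 5
gcd(930, 390, 90) = 2 × 3 × 5 = 30.

30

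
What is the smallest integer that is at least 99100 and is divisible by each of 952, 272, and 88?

104720

The integer must be a common multiple of 952, 272, and 88, so a multiple of their LCM.
952 = 2^3 × 7 × 17
272 = 2^4 × 17
88 = 2^3 × 11
LCM(952, 272, 88) = 2^4 × 7 × 11 × 17 = 20944.
Smallest multiple of 20944 that is ≥ 99100: ⌈99100/20944⌉ × 20944 = 5 × 20944 = 104720.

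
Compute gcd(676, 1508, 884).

52

676 = 2^2 × 13^2
1508 = 2^2 × 13 × 29
884 = 2^2 × 13 × 17
gcd(676, 1508, 884) = 2^2 × 13 = 52.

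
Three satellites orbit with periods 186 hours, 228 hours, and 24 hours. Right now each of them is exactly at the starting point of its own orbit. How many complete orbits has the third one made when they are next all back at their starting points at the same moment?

All finish a whole number of cycles simultaneously at t = LCM of the periods.
186 = 2 × 3 × 31
228 = 2^2 × 3 × 19
24 = 2^3 × 3
LCM(186, 228, 24) = 2^3 × 3 × 19 × 31 = 14136.
Orbits for period 24: 14136 / 24 = 589.

589 orbits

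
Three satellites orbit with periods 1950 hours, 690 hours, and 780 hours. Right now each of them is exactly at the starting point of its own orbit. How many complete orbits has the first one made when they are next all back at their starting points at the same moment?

46 orbits

All finish a whole number of cycles simultaneously at t = LCM of the periods.
1950 = 2 × 3 × 5^2 × 13
690 = 2 × 3 × 5 × 23
780 = 2^2 × 3 × 5 × 13
LCM(1950, 690, 780) = 2^2 × 3 × 5^2 × 13 × 23 = 89700.
Orbits for period 1950: 89700 / 1950 = 46.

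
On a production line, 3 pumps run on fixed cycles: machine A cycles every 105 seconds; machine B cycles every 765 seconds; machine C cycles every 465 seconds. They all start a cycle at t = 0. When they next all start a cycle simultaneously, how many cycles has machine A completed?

The first common completion time is the LCM of the periods.
105 = 3 × 5 × 7
765 = 3^2 × 5 × 17
465 = 3 × 5 × 31
LCM(105, 765, 465) = 3^2 × 5 × 7 × 17 × 31 = 166005.
Cycles for period 105: 166005 / 105 = 1581.

1581 cycles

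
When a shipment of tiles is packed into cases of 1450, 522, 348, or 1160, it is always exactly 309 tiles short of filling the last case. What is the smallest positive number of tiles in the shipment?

51891

Being 309 short of a full case of size k means N ≡ −309 (mod k), i.e. N + 309 is a multiple of each size.
1450 = 2 × 5^2 × 29
522 = 2 × 3^2 × 29
348 = 2^2 × 3 × 29
1160 = 2^3 × 5 × 29
LCM(1450, 522, 348, 1160) = 2^3 × 3^2 × 5^2 × 29 = 52200.
Smallest positive N is 52200 − 309 = 51891.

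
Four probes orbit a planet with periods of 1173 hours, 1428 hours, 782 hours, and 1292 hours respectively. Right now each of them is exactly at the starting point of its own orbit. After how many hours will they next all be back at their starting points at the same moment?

They coincide at every common multiple of the periods; the first is the LCM.
1173 = 3 × 17 × 23
1428 = 2^2 × 3 × 7 × 17
782 = 2 × 17 × 23
1292 = 2^2 × 17 × 19
LCM(1173, 1428, 782, 1292) = 2^2 × 3 × 7 × 17 × 19 × 23 = 624036.

624036 hours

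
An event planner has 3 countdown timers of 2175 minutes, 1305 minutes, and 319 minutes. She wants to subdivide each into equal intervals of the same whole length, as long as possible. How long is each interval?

The interval must divide each timer length; the longest such is the gcd.
2175 = 3 × 5^2 × 29
1305 = 3^2 × 5 × 29
319 = 11 × 29
gcd(2175, 1305, 319) = 29.

29 minutes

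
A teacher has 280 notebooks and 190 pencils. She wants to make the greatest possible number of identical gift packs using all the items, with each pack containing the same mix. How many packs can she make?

The pack count must divide each quantity, so the greatest is gcd(280, 190).
280 = 2^3 × 5 × 7
190 = 2 × 5 × 19
gcd(280, 190) = 2 × 5 = 10.

10 packs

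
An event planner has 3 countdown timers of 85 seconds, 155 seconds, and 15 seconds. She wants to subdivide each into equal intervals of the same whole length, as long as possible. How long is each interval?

5 seconds

The interval must divide each timer length; the longest such is the gcd.
85 = 5 × 17
155 = 5 × 31
15 = 3 × 5
gcd(85, 155, 15) = 5.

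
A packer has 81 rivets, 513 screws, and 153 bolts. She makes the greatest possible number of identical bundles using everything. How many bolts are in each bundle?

17

Number of bundles = gcd(81, 513, 153).
81 = 3^4
513 = 3^3 × 19
153 = 3^2 × 17
gcd(81, 513, 153) = 3^2 = 9.
bolts per bundle = 153 / 9 = 17.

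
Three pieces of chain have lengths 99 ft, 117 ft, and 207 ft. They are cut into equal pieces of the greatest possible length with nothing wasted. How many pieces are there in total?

47

Piece length = gcd(99, 117, 207).
99 = 3^2 × 11
117 = 3^2 × 13
207 = 3^2 × 23
gcd(99, 117, 207) = 3^2 = 9.
Total pieces = 99/9 + 117/9 + 207/9 = 11 + 13 + 23 = 47.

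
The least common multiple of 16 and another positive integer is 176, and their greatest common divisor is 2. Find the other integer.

22

gcd × lcm = product of the two integers, so the other integer is (2 × 176) / 16 = 22.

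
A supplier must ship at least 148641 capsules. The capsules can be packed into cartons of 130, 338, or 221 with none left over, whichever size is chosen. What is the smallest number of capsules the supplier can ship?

The number of capsules must be a common multiple of 130, 338, and 221, so a multiple of their LCM.
130 = 2 × 5 × 13
338 = 2 × 13^2
221 = 13 × 17
LCM(130, 338, 221) = 2 × 5 × 13^2 × 17 = 28730.
Smallest multiple of 28730 that is ≥ 148641: ⌈148641/28730⌉ × 28730 = 6 × 28730 = 172380.

172380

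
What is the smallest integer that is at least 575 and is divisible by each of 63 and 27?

The integer must be a common multiple of 63 and 27, so a multiple of their LCM.
63 = 3^2 × 7
27 = 3^3
LCM(63, 27) = 3^3 × 7 = 189.
Smallest multiple of 189 that is ≥ 575: ⌈575/189⌉ × 189 = 4 × 189 = 756.

756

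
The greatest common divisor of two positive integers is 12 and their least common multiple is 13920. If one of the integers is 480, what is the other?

For two integers, gcd × lcm = product, so the other is (12 × 13920) / 480 = 167040 / 480 = 348.

348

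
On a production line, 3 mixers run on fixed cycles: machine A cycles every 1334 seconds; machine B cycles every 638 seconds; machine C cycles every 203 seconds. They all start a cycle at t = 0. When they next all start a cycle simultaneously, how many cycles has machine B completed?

161 cycles

The first common completion time is the LCM of the periods.
1334 = 2 × 23 × 29
638 = 2 × 11 × 29
203 = 7 × 29
LCM(1334, 638, 203) = 2 × 7 × 11 × 23 × 29 = 102718.
Cycles for period 638: 102718 / 638 = 161.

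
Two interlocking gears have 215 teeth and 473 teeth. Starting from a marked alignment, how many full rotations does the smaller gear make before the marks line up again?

All finish a whole number of cycles simultaneously at t = LCM of the periods.
215 = 5 × 43
473 = 11 × 43
LCM(215, 473) = 5 × 11 × 43 = 2365.
Rotations for period 215: 2365 / 215 = 11.

11 rotations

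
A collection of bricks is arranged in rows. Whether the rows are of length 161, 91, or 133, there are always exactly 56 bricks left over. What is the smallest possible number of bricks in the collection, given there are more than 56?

39823

N − 56 must be a common multiple of 161, 91, and 133.
161 = 7 × 23
91 = 7 × 13
133 = 7 × 19
LCM(161, 91, 133) = 7 × 13 × 19 × 23 = 39767.
Smallest N > 56 is LCM + 56 = 39767 + 56 = 39823.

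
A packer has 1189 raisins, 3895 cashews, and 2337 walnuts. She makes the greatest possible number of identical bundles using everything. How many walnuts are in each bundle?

57

Number of bundles = gcd(1189, 3895, 2337).
1189 = 29 × 41
3895 = 5 × 19 × 41
2337 = 3 × 19 × 41
gcd(1189, 3895, 2337) = 41.
walnuts per bundle = 2337 / 41 = 57.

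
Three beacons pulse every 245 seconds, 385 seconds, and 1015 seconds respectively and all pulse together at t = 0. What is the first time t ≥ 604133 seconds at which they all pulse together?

625240 seconds

Joint pulses occur at multiples of LCM(245, 385, 1015).
245 = 5 × 7^2
385 = 5 × 7 × 11
1015 = 5 × 7 × 29
LCM(245, 385, 1015) = 5 × 7^2 × 11 × 29 = 78155.
Smallest multiple of 78155 that is ≥ 604133: ⌈604133/78155⌉ × 78155 = 8 × 78155 = 625240.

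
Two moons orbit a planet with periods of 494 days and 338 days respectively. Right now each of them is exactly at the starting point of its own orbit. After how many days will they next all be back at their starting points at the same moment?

6422 days

They coincide at every common multiple of the periods; the first is the LCM.
494 = 2 × 13 × 19
338 = 2 × 13^2
LCM(494, 338) = 2 × 13^2 × 19 = 6422.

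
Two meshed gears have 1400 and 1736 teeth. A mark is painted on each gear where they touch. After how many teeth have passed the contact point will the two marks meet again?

43400 teeth

The first simultaneous occurrence is after LCM of the individual periods.
1400 = 2^3 × 5^2 × 7
1736 = 2^3 × 7 × 31
LCM(1400, 1736) = 2^3 × 5^2 × 7 × 31 = 43400.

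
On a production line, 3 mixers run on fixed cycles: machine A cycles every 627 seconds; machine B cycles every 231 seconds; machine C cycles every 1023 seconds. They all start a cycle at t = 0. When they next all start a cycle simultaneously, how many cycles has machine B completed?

All finish a whole number of cycles simultaneously at t = LCM of the periods.
627 = 3 × 11 × 19
231 = 3 × 7 × 11
1023 = 3 × 11 × 31
LCM(627, 231, 1023) = 3 × 7 × 11 × 19 × 31 = 136059.
Cycles for period 231: 136059 / 231 = 589.

589 cycles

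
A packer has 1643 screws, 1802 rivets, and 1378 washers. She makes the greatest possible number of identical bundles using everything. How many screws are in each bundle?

31

Number of bundles = gcd(1643, 1802, 1378).
1643 = 31 × 53
1802 = 2 × 17 × 53
1378 = 2 × 13 × 53
gcd(1643, 1802, 1378) = 53.
screws per bundle = 1643 / 53 = 31.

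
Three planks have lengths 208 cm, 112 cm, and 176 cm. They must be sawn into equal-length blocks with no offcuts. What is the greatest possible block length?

The block length must divide every plank, so the greatest is gcd(208, 112, 176).
208 = 2^4 × 13
112 = 2^4 × 7
176 = 2^4 × 11
gcd(208, 112, 176) = 2^4 = 16.

16 cm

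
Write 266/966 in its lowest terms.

266 = 2 × 7 × 19
966 = 2 × 3 × 7 × 23
gcd(266, 966) = 2 × 7 = 14.
Divide numerator and denominator by 14: 266/966 = 19/69.

19/69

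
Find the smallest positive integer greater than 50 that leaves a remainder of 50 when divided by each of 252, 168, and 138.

N − 50 must be a common multiple of 252, 168, and 138.
252 = 2^2 × 3^2 × 7
168 = 2^3 × 3 × 7
138 = 2 × 3 × 23
LCM(252, 168, 138) = 2^3 × 3^2 × 7 × 23 = 11592.
Smallest N > 50 is LCM + 50 = 11592 + 50 = 11642.

11642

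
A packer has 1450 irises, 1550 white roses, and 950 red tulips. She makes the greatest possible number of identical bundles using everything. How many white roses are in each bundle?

Number of bundles = gcd(1450, 1550, 950).
1450 = 2 × 5^2 × 29
1550 = 2 × 5^2 × 31
950 = 2 × 5^2 × 19
gcd(1450, 1550, 950) = 2 × 5^2 = 50.
white roses per bundle = 1550 / 50 = 31.

31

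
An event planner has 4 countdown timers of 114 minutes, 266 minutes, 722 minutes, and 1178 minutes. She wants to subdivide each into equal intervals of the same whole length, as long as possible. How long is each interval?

The interval must divide each timer length; the longest such is the gcd.
114 = 2 × 3 × 19
266 = 2 × 7 × 19
722 = 2 × 19^2
1178 = 2 × 19 × 31
gcd(114, 266, 722, 1178) = 2 × 19 = 38.

38 minutes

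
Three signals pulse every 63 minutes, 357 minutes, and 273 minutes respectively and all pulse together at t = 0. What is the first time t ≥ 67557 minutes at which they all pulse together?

Joint pulses occur at multiples of LCM(63, 357, 273).
63 = 3^2 × 7
357 = 3 × 7 × 17
273 = 3 × 7 × 13
LCM(63, 357, 273) = 3^2 × 7 × 13 × 17 = 13923.
Smallest multiple of 13923 that is ≥ 67557: ⌈67557/13923⌉ × 13923 = 5 × 13923 = 69615.

69615 minutes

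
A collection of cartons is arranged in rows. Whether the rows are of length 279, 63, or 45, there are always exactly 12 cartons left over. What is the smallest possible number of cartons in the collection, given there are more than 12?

N − 12 must be a common multiple of 279, 63, and 45.
279 = 3^2 × 31
63 = 3^2 × 7
45 = 3^2 × 5
LCM(279, 63, 45) = 3^2 × 5 × 7 × 31 = 9765.
Smallest N > 12 is LCM + 12 = 9765 + 12 = 9777.

9777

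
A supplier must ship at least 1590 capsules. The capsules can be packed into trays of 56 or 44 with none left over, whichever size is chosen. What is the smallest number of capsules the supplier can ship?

The number of capsules must be a common multiple of 56 and 44, so a multiple of their LCM.
56 = 2^3 × 7
44 = 2^2 × 11
LCM(56, 44) = 2^3 × 7 × 11 = 616.
Smallest multiple of 616 that is ≥ 1590: ⌈1590/616⌉ × 616 = 3 × 616 = 1848.

1848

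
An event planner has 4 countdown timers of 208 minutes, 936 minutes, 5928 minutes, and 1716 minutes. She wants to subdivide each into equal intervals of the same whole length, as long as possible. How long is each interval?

The interval must divide each timer length; the longest such is the gcd.
208 = 2^4 × 13
936 = 2^3 × 3^2 × 13
5928 = 2^3 × 3 × 13 × 19
1716 = 2^2 × 3 × 11 × 13
gcd(208, 936, 5928, 1716) = 2^2 × 13 = 52.

52 minutes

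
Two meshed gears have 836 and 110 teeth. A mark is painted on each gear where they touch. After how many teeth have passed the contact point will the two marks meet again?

4180 teeth

They coincide at every common multiple of the periods; the first is the LCM.
836 = 2^2 × 11 × 19
110 = 2 × 5 × 11
LCM(836, 110) = 2^2 × 5 × 11 × 19 = 4180.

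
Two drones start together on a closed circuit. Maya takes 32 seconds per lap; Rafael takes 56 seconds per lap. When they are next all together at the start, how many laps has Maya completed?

The first common completion time is the LCM of the periods.
32 = 2^5
56 = 2^3 × 7
LCM(32, 56) = 2^5 × 7 = 224.
Laps for period 32: 224 / 32 = 7.

7 laps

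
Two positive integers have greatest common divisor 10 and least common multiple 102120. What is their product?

1021200

For any two positive integers, gcd × lcm = product = 10 × 102120 = 1021200.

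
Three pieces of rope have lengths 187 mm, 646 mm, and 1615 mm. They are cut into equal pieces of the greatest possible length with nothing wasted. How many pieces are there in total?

Piece length = gcd(187, 646, 1615).
187 = 11 × 17
646 = 2 × 17 × 19
1615 = 5 × 17 × 19
gcd(187, 646, 1615) = 17.
Total pieces = 187/17 + 646/17 + 1615/17 = 11 + 38 + 95 = 144.

144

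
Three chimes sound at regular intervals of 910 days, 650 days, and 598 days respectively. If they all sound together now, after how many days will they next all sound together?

We need the least common multiple of the intervals.
910 = 2 × 5 × 7 × 13
650 = 2 × 5^2 × 13
598 = 2 × 13 × 23
LCM(910, 650, 598) = 2 × 5^2 × 7 × 13 × 23 = 104650.

104650 days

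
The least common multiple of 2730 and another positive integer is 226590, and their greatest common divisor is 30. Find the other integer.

2490

gcd × lcm = product of the two integers, so the other integer is (30 × 226590) / 2730 = 2490.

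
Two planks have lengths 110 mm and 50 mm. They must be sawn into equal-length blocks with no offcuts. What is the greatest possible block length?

10 mm

By the Euclidean algorithm:
110 = 2 × 50 + 10
50 = 5 × 10 + 0
gcd(110, 50) = 10.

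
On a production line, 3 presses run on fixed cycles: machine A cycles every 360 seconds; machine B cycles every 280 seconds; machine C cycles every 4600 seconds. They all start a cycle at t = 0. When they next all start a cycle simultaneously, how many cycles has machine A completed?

The first common completion time is the LCM of the periods.
360 = 2^3 × 3^2 × 5
280 = 2^3 × 5 × 7
4600 = 2^3 × 5^2 × 23
LCM(360, 280, 4600) = 2^3 × 3^2 × 5^2 × 7 × 23 = 289800.
Cycles for period 360: 289800 / 360 = 805.

805 cycles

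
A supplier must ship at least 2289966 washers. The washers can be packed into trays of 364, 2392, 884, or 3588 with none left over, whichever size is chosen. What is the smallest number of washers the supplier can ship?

The number of washers must be a common multiple of 364, 2392, 884, and 3588, so a multiple of their LCM.
364 = 2^2 × 7 × 13
2392 = 2^3 × 13 × 23
884 = 2^2 × 13 × 17
3588 = 2^2 × 3 × 13 × 23
LCM(364, 2392, 884, 3588) = 2^3 × 3 × 7 × 13 × 17 × 23 = 853944.
Smallest multiple of 853944 that is ≥ 2289966: ⌈2289966/853944⌉ × 853944 = 3 × 853944 = 2561832.

2561832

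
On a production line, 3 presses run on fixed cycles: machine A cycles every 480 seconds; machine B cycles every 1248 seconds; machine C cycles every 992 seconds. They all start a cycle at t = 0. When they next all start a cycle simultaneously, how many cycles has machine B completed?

They are all back at their starting positions together after one LCM of the periods.
480 = 2^5 × 3 × 5
1248 = 2^5 × 3 × 13
992 = 2^5 × 31
LCM(480, 1248, 992) = 2^5 × 3 × 5 × 13 × 31 = 193440.
Cycles for period 1248: 193440 / 1248 = 155.

155 cycles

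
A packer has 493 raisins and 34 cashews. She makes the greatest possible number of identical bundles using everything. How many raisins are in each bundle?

29

Number of bundles = gcd(493, 34).
493 = 17 × 29
34 = 2 × 17
gcd(493, 34) = 17.
raisins per bundle = 493 / 17 = 29.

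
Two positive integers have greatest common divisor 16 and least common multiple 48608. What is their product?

777728

For any two positive integers, gcd × lcm = product = 16 × 48608 = 777728.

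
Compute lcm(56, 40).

56 = 2^3 × 7
40 = 2^3 × 5
LCM(56, 40) = 2^3 × 5 × 7 = 280.

280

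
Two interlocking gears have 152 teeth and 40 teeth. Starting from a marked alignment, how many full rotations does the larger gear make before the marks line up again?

The first common completion time is the LCM of the periods.
152 = 2^3 × 19
40 = 2^3 × 5
LCM(152, 40) = 2^3 × 5 × 19 = 760.
Rotations for period 152: 760 / 152 = 5.

5 rotations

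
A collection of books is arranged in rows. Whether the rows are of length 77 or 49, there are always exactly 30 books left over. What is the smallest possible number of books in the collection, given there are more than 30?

N − 30 must be a common multiple of 77 and 49.
77 = 7 × 11
49 = 7^2
LCM(77, 49) = 7^2 × 11 = 539.
Smallest N > 30 is LCM + 30 = 539 + 30 = 569.

569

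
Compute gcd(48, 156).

12

48 = 2^4 × 3
156 = 2^2 × 3 × 13
gcd(48, 156) = 2^2 × 3 = 12.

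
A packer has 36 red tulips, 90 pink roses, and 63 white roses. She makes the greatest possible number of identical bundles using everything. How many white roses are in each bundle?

7

Number of bundles = gcd(36, 90, 63).
36 = 2^2 × 3^2
90 = 2 × 3^2 × 5
63 = 3^2 × 7
gcd(36, 90, 63) = 3^2 = 9.
white roses per bundle = 63 / 9 = 7.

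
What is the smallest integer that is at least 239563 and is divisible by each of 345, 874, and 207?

The integer must be a common multiple of 345, 874, and 207, so a multiple of their LCM.
345 = 3 × 5 × 23
874 = 2 × 19 × 23
207 = 3^2 × 23
LCM(345, 874, 207) = 2 × 3^2 × 5 × 19 × 23 = 39330.
Smallest multiple of 39330 that is ≥ 239563: ⌈239563/39330⌉ × 39330 = 7 × 39330 = 275310.

275310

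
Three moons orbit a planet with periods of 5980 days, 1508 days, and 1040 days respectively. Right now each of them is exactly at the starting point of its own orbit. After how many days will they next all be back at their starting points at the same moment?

693680 days

We need the least common multiple of the intervals.
5980 = 2^2 × 5 × 13 × 23
1508 = 2^2 × 13 × 29
1040 = 2^4 × 5 × 13
LCM(5980, 1508, 1040) = 2^4 × 5 × 13 × 23 × 29 = 693680.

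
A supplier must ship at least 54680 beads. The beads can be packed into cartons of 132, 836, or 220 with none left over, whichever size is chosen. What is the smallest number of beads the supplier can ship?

62700

The number of beads must be a common multiple of 132, 836, and 220, so a multiple of their LCM.
132 = 2^2 × 3 × 11
836 = 2^2 × 11 × 19
220 = 2^2 × 5 × 11
LCM(132, 836, 220) = 2^2 × 3 × 5 × 11 × 19 = 12540.
Smallest multiple of 12540 that is ≥ 54680: ⌈54680/12540⌉ × 12540 = 5 × 12540 = 62700.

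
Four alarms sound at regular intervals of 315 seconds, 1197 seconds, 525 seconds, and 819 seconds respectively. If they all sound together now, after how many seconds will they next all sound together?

They coincide at every common multiple of the periods; the first is the LCM.
315 = 3^2 × 5 × 7
1197 = 3^2 × 7 × 19
525 = 3 × 5^2 × 7
819 = 3^2 × 7 × 13
LCM(315, 1197, 525, 819) = 3^2 × 5^2 × 7 × 13 × 19 = 389025.

389025 seconds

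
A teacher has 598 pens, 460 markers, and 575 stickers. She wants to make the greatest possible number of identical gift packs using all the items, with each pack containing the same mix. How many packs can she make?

23 packs

The pack count must divide each quantity, so the greatest is gcd(598, 460, 575).
598 = 2 × 13 × 23
460 = 2^2 × 5 × 23
575 = 5^2 × 23
gcd(598, 460, 575) = 23.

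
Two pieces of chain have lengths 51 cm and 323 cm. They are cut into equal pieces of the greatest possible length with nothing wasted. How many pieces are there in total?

22

Piece length = gcd(51, 323).
51 = 3 × 17
323 = 17 × 19
gcd(51, 323) = 17.
Total pieces = 51/17 + 323/17 = 3 + 19 = 22.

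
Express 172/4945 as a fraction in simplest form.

172 = 2^2 × 43
4945 = 5 × 23 × 43
gcd(172, 4945) = 43.
Divide numerator and denominator by 43: 172/4945 = 4/115.

4/115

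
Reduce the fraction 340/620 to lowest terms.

340 = 2^2 × 5 × 17
620 = 2^2 × 5 × 31
gcd(340, 620) = 2^2 × 5 = 20.
Divide numerator and denominator by 20: 340/620 = 17/31.

17/31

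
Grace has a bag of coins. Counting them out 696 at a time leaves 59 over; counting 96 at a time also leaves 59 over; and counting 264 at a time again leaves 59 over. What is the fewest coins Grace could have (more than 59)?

30683

N − 59 must be a common multiple of 696, 96, and 264.
696 = 2^3 × 3 × 29
96 = 2^5 × 3
264 = 2^3 × 3 × 11
LCM(696, 96, 264) = 2^5 × 3 × 11 × 29 = 30624.
Smallest N > 59 is LCM + 59 = 30624 + 59 = 30683.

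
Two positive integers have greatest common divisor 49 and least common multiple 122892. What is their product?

For any two positive integers, gcd × lcm = product = 49 × 122892 = 6021708.

6021708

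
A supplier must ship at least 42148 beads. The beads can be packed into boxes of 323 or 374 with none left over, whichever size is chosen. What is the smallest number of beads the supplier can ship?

The number of beads must be a common multiple of 323 and 374, so a multiple of their LCM.
323 = 17 × 19
374 = 2 × 11 × 17
LCM(323, 374) = 2 × 11 × 17 × 19 = 7106.
Smallest multiple of 7106 that is ≥ 42148: ⌈42148/7106⌉ × 7106 = 6 × 7106 = 42636.

42636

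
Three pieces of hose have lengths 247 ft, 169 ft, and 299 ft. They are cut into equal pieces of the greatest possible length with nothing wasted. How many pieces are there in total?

Piece length = gcd(247, 169, 299).
247 = 13 × 19
169 = 13^2
299 = 13 × 23
gcd(247, 169, 299) = 13.
Total pieces = 247/13 + 169/13 + 299/13 = 19 + 13 + 23 = 55.

55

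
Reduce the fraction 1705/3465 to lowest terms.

31/63

1705 = 5 × 11 × 31
3465 = 3^2 × 5 × 7 × 11
gcd(1705, 3465) = 5 × 11 = 55.
Divide numerator and denominator by 55: 1705/3465 = 31/63.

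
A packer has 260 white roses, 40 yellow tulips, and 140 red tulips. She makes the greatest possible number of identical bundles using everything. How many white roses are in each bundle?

13

Number of bundles = gcd(260, 40, 140).
260 = 2^2 × 5 × 13
40 = 2^3 × 5
140 = 2^2 × 5 × 7
gcd(260, 40, 140) = 2^2 × 5 = 20.
white roses per bundle = 260 / 20 = 13.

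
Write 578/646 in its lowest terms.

17/19

578 = 2 × 17^2
646 = 2 × 17 × 19
gcd(578, 646) = 2 × 17 = 34.
Divide numerator and denominator by 34: 578/646 = 17/19.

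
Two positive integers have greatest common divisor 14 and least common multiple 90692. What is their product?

1269688

For any two positive integers, gcd × lcm = product = 14 × 90692 = 1269688.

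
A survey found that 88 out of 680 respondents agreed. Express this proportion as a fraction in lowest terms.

88 = 2^3 × 11
680 = 2^3 × 5 × 17
gcd(88, 680) = 2^3 = 8.
Divide numerator and denominator by 8: 88/680 = 11/85.

11/85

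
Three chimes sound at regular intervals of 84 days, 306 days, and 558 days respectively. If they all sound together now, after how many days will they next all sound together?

132804 days

They coincide at every common multiple of the periods; the first is the LCM.
84 = 2^2 × 3 × 7
306 = 2 × 3^2 × 17
558 = 2 × 3^2 × 31
LCM(84, 306, 558) = 2^2 × 3^2 × 7 × 17 × 31 = 132804.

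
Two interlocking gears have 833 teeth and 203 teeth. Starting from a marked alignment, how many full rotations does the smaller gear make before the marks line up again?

The first common completion time is the LCM of the periods.
833 = 7^2 × 17
203 = 7 × 29
LCM(833, 203) = 7^2 × 17 × 29 = 24157.
Rotations for period 203: 24157 / 203 = 119.

119 rotations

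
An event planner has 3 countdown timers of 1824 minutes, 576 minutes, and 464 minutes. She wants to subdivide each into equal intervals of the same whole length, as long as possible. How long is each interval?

The interval must divide each timer length; the longest such is the gcd.
1824 = 2^5 × 3 × 19
576 = 2^6 × 3^2
464 = 2^4 × 29
gcd(1824, 576, 464) = 2^4 = 16.

16 minutes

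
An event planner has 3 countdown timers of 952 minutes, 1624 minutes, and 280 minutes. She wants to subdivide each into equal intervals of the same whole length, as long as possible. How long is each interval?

The interval must divide each timer length; the longest such is the gcd.
952 = 2^3 × 7 × 17
1624 = 2^3 × 7 × 29
280 = 2^3 × 5 × 7
gcd(952, 1624, 280) = 2^3 × 7 = 56.

56 minutes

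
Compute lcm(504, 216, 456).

28728

504 = 2^3 × 3^2 × 7
216 = 2^3 × 3^3
456 = 2^3 × 3 × 19
LCM(504, 216, 456) = 2^3 × 3^3 × 7 × 19 = 28728.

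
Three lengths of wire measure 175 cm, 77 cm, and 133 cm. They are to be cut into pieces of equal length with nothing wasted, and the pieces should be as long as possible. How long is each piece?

The greatest length dividing all of 175, 77, and 133 is their gcd.
175 = 5^2 × 7
77 = 7 × 11
133 = 7 × 19
gcd(175, 77, 133) = 7.

7 cm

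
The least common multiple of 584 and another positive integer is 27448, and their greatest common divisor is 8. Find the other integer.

gcd × lcm = product of the two integers, so the other integer is (8 × 27448) / 584 = 376.

376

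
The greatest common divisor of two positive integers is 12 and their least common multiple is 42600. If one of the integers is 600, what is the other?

852

For two integers, gcd × lcm = product, so the other is (12 × 42600) / 600 = 511200 / 600 = 852.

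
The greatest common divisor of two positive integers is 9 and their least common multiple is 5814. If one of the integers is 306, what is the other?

For two integers, gcd × lcm = product, so the other is (9 × 5814) / 306 = 52326 / 306 = 171.

171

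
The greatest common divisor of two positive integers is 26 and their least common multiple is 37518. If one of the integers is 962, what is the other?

For two integers, gcd × lcm = product, so the other is (26 × 37518) / 962 = 975468 / 962 = 1014.

1014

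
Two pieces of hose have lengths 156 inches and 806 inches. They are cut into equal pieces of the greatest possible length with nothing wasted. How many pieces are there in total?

37

Piece length = gcd(156, 806).
156 = 2^2 × 3 × 13
806 = 2 × 13 × 31
gcd(156, 806) = 2 × 13 = 26.
Total pieces = 156/26 + 806/26 = 6 + 31 = 37.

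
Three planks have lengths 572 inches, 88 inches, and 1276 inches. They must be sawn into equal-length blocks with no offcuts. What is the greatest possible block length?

This is the greatest common divisor of 572, 88, and 1276.
572 = 2^2 × 11 × 13
88 = 2^3 × 11
1276 = 2^2 × 11 × 29
gcd(572, 88, 1276) = 2^2 × 11 = 44.

44 inches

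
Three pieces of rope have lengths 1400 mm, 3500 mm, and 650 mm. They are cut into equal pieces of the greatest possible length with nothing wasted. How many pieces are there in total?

Piece length = gcd(1400, 3500, 650).
1400 = 2^3 × 5^2 × 7
3500 = 2^2 × 5^3 × 7
650 = 2 × 5^2 × 13
gcd(1400, 3500, 650) = 2 × 5^2 = 50.
Total pieces = 1400/50 + 3500/50 + 650/50 = 28 + 70 + 13 = 111.

111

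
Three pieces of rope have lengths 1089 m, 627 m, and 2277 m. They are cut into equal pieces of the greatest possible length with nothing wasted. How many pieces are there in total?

121

Piece length = gcd(1089, 627, 2277).
1089 = 3^2 × 11^2
627 = 3 × 11 × 19
2277 = 3^2 × 11 × 23
gcd(1089, 627, 2277) = 3 × 11 = 33.
Total pieces = 1089/33 + 627/33 + 2277/33 = 33 + 19 + 69 = 121.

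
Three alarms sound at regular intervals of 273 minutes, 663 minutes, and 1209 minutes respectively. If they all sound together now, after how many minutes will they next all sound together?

143871 minutes

The first simultaneous occurrence is after LCM of the individual periods.
273 = 3 × 7 × 13
663 = 3 × 13 × 17
1209 = 3 × 13 × 31
LCM(273, 663, 1209) = 3 × 7 × 13 × 17 × 31 = 143871.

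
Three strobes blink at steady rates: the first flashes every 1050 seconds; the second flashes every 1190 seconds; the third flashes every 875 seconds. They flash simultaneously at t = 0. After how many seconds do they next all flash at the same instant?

We need the least common multiple of the intervals.
1050 = 2 × 3 × 5^2 × 7
1190 = 2 × 5 × 7 × 17
875 = 5^3 × 7
LCM(1050, 1190, 875) = 2 × 3 × 5^3 × 7 × 17 = 89250.

89250 seconds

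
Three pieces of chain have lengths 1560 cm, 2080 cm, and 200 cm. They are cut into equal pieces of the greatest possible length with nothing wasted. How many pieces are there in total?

Piece length = gcd(1560, 2080, 200).
1560 = 2^3 × 3 × 5 × 13
2080 = 2^5 × 5 × 13
200 = 2^3 × 5^2
gcd(1560, 2080, 200) = 2^3 × 5 = 40.
Total pieces = 1560/40 + 2080/40 + 200/40 = 39 + 52 + 5 = 96.

96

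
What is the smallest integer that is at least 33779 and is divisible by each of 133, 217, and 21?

The integer must be a common multiple of 133, 217, and 21, so a multiple of their LCM.
133 = 7 × 19
217 = 7 × 31
21 = 3 × 7
LCM(133, 217, 21) = 3 × 7 × 19 × 31 = 12369.
Smallest multiple of 12369 that is ≥ 33779: ⌈33779/12369⌉ × 12369 = 3 × 12369 = 37107.

37107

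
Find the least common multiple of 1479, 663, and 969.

365313

1479 = 3 × 17 × 29
663 = 3 × 13 × 17
969 = 3 × 17 × 19
LCM(1479, 663, 969) = 3 × 13 × 17 × 19 × 29 = 365313.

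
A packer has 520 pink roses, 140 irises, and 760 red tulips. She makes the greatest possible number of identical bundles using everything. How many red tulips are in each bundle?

Number of bundles = gcd(520, 140, 760).
520 = 2^3 × 5 × 13
140 = 2^2 × 5 × 7
760 = 2^3 × 5 × 19
gcd(520, 140, 760) = 2^2 × 5 = 20.
red tulips per bundle = 760 / 20 = 38.

38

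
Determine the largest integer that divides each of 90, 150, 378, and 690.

6

90 = 2 × 3^2 × 5
150 = 2 × 3 × 5^2
378 = 2 × 3^3 × 7
690 = 2 × 3 × 5 × 23
gcd(90, 150, 378, 690) = 2 × 3 = 6.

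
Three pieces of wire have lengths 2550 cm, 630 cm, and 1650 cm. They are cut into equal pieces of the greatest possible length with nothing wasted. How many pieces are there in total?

Piece length = gcd(2550, 630, 1650).
2550 = 2 × 3 × 5^2 × 17
630 = 2 × 3^2 × 5 × 7
1650 = 2 × 3 × 5^2 × 11
gcd(2550, 630, 1650) = 2 × 3 × 5 = 30.
Total pieces = 2550/30 + 630/30 + 1650/30 = 85 + 21 + 55 = 161.

161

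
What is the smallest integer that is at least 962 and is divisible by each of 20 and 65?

1040

The integer must be a common multiple of 20 and 65, so a multiple of their LCM.
20 = 2^2 × 5
65 = 5 × 13
LCM(20, 65) = 2^2 × 5 × 13 = 260.
Smallest multiple of 260 that is ≥ 962: ⌈962/260⌉ × 260 = 4 × 260 = 1040.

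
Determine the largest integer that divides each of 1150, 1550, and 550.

1150 = 2 × 5^2 × 23
1550 = 2 × 5^2 × 31
550 = 2 × 5^2 × 11
gcd(1150, 1550, 550) = 2 × 5^2 = 50.

50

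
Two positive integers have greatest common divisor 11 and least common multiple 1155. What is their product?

12705

For any two positive integers, gcd × lcm = product = 11 × 1155 = 12705.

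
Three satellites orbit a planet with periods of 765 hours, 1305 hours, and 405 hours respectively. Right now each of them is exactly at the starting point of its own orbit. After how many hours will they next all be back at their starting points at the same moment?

We need the least common multiple of the intervals.
765 = 3^2 × 5 × 17
1305 = 3^2 × 5 × 29
405 = 3^4 × 5
LCM(765, 1305, 405) = 3^4 × 5 × 17 × 29 = 199665.

199665 hours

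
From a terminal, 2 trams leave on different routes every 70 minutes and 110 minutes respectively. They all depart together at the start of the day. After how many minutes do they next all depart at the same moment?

770 minutes

We need the least common multiple of the intervals.
70 = 2 × 5 × 7
110 = 2 × 5 × 11
LCM(70, 110) = 2 × 5 × 7 × 11 = 770.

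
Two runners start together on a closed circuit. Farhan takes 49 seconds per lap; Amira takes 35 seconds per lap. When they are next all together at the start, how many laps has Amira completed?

All finish a whole number of cycles simultaneously at t = LCM of the periods.
49 = 7^2
35 = 5 × 7
LCM(49, 35) = 5 × 7^2 = 245.
Laps for period 35: 245 / 35 = 7.

7 laps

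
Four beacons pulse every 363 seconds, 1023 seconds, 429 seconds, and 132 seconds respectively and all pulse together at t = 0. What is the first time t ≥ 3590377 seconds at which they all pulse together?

4096092 seconds

Joint pulses occur at multiples of LCM(363, 1023, 429, 132).
363 = 3 × 11^2
1023 = 3 × 11 × 31
429 = 3 × 11 × 13
132 = 2^2 × 3 × 11
LCM(363, 1023, 429, 132) = 2^2 × 3 × 11^2 × 13 × 31 = 585156.
Smallest multiple of 585156 that is ≥ 3590377: ⌈3590377/585156⌉ × 585156 = 7 × 585156 = 4096092.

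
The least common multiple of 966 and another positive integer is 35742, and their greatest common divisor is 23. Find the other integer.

851

gcd × lcm = product of the two integers, so the other integer is (23 × 35742) / 966 = 851.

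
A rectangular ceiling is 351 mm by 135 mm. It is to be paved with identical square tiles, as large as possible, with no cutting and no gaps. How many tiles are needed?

Tile side = gcd(351, 135).
351 = 3^3 × 13
135 = 3^3 × 5
gcd(351, 135) = 3^3 = 27.
Tiles: (351/27) × (135/27) = 13 × 5 = 65.

65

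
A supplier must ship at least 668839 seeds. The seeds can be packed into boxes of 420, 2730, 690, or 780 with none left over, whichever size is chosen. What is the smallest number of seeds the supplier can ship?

The number of seeds must be a common multiple of 420, 2730, 690, and 780, so a multiple of their LCM.
420 = 2^2 × 3 × 5 × 7
2730 = 2 × 3 × 5 × 7 × 13
690 = 2 × 3 × 5 × 23
780 = 2^2 × 3 × 5 × 13
LCM(420, 2730, 690, 780) = 2^2 × 3 × 5 × 7 × 13 × 23 = 125580.
Smallest multiple of 125580 that is ≥ 668839: ⌈668839/125580⌉ × 125580 = 6 × 125580 = 753480.

753480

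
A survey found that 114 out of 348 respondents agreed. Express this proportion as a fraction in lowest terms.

114 = 2 × 3 × 19
348 = 2^2 × 3 × 29
gcd(114, 348) = 2 × 3 = 6.
Divide numerator and denominator by 6: 114/348 = 19/58.

19/58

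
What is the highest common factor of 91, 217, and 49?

7

91 = 7 × 13
217 = 7 × 31
49 = 7^2
gcd(91, 217, 49) = 7.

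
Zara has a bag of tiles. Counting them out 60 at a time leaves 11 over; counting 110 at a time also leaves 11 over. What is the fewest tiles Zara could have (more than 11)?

N − 11 must be a common multiple of 60 and 110.
60 = 2^2 × 3 × 5
110 = 2 × 5 × 11
LCM(60, 110) = 2^2 × 3 × 5 × 11 = 660.
Smallest N > 11 is LCM + 11 = 660 + 11 = 671.

671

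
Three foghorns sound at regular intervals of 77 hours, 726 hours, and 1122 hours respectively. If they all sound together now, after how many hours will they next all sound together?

86394 hours

The first simultaneous occurrence is after LCM of the individual periods.
77 = 7 × 11
726 = 2 × 3 × 11^2
1122 = 2 × 3 × 11 × 17
LCM(77, 726, 1122) = 2 × 3 × 7 × 11^2 × 17 = 86394.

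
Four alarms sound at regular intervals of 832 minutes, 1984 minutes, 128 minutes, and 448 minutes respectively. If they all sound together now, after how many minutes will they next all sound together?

361088 minutes

The first simultaneous occurrence is after LCM of the individual periods.
832 = 2^6 × 13
1984 = 2^6 × 31
128 = 2^7
448 = 2^6 × 7
LCM(832, 1984, 128, 448) = 2^7 × 7 × 13 × 31 = 361088.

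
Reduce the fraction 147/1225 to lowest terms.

147 = 3 × 7^2
1225 = 5^2 × 7^2
gcd(147, 1225) = 7^2 = 49.
Divide numerator and denominator by 49: 147/1225 = 3/25.

3/25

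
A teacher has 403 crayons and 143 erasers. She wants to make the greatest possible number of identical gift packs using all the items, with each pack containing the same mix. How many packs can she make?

13 packs

By the Euclidean algorithm:
403 = 2 × 143 + 117
143 = 1 × 117 + 26
117 = 4 × 26 + 13
26 = 2 × 13 + 0
gcd(403, 143) = 13.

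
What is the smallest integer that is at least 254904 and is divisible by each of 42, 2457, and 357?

334152

The integer must be a common multiple of 42, 2457, and 357, so a multiple of their LCM.
42 = 2 × 3 × 7
2457 = 3^3 × 7 × 13
357 = 3 × 7 × 17
LCM(42, 2457, 357) = 2 × 3^3 × 7 × 13 × 17 = 83538.
Smallest multiple of 83538 that is ≥ 254904: ⌈254904/83538⌉ × 83538 = 4 × 83538 = 334152.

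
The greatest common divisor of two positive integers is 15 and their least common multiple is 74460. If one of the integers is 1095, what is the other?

1020

For two integers, gcd × lcm = product, so the other is (15 × 74460) / 1095 = 1116900 / 1095 = 1020.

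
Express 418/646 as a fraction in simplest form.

11/17

418 = 2 × 11 × 19
646 = 2 × 17 × 19
gcd(418, 646) = 2 × 19 = 38.
Divide numerator and denominator by 38: 418/646 = 11/17.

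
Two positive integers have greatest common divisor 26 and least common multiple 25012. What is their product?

650312

For any two positive integers, gcd × lcm = product = 26 × 25012 = 650312.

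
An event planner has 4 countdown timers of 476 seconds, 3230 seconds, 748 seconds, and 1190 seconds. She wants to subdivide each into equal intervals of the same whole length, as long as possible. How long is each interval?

The interval must divide each timer length; the longest such is the gcd.
476 = 2^2 × 7 × 17
3230 = 2 × 5 × 17 × 19
748 = 2^2 × 11 × 17
1190 = 2 × 5 × 7 × 17
gcd(476, 3230, 748, 1190) = 2 × 17 = 34.

34 seconds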